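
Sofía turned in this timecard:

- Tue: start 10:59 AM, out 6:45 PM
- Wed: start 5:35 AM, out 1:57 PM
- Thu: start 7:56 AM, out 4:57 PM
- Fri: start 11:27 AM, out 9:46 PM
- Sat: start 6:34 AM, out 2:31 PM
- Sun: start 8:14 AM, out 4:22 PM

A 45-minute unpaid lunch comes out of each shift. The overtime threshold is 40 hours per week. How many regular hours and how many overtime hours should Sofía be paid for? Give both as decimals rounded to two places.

Regular 40.00 hours, overtime 7.05 hours

Tue: 10:59 AM–6:45 PM = 7 h 46 min; less 45 min break → 7 h 1 min
Wed: 5:35 AM–1:57 PM = 8 h 22 min; less 45 min break → 7 h 37 min
Thu: 7:56 AM–4:57 PM = 9 h 1 min; less 45 min break → 8 h 16 min
Fri: 11:27 AM–9:46 PM = 10 h 19 min; less 45 min break → 9 h 34 min
Sat: 6:34 AM–2:31 PM = 7 h 57 min; less 45 min break → 7 h 12 min
Sun: 8:14 AM–4:22 PM = 8 h 8 min; less 45 min break → 7 h 23 min
Total worked: 47 h 3 min = 47.05 h.
Threshold 40 h → overtime 7 h 3 min, regular 40 h 0 min.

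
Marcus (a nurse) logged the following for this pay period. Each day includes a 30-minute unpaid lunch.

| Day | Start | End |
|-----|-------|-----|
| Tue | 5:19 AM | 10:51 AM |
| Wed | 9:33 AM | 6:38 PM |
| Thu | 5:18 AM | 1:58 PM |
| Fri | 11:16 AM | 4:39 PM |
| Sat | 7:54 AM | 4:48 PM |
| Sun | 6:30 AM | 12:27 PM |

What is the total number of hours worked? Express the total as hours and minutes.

40 h 31 min

Tue: 5:19 AM–10:51 AM = 5 h 32 min; less 30 min break → 5 h 2 min
Wed: 9:33 AM–6:38 PM = 9 h 5 min; less 30 min break → 8 h 35 min
Thu: 5:18 AM–1:58 PM = 8 h 40 min; less 30 min break → 8 h 10 min
Fri: 11:16 AM–4:39 PM = 5 h 23 min; less 30 min break → 4 h 53 min
Sat: 7:54 AM–4:48 PM = 8 h 54 min; less 30 min break → 8 h 24 min
Sun: 6:30 AM–12:27 PM = 5 h 57 min; less 30 min break → 5 h 27 min
Total: 5 h 2 min + 8 h 35 min + 8 h 10 min + 4 h 53 min + 8 h 24 min + 5 h 27 min = 40 h 31 min.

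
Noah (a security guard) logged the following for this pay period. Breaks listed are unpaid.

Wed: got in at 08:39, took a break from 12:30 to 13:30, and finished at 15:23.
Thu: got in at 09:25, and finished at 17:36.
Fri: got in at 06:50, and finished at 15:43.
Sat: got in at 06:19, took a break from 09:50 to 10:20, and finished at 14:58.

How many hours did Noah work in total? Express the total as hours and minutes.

Wed: 08:39–15:23 = 6 h 44 min; less 60 min break → 5 h 44 min
Thu: 09:25–17:36 = 8 h 11 min
Fri: 06:50–15:43 = 8 h 53 min
Sat: 06:19–14:58 = 8 h 39 min; less 30 min break → 8 h 9 min
Total: 5 h 44 min + 8 h 11 min + 8 h 53 min + 8 h 9 min = 30 h 57 min.

30 h 57 min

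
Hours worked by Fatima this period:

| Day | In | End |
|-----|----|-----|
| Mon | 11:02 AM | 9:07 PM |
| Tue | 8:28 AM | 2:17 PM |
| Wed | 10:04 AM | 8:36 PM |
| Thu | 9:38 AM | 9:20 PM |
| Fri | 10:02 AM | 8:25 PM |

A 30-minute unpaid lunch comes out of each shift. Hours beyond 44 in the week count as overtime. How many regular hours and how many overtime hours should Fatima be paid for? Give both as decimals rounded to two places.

Regular 44.00 hours, overtime 2.02 hours

Mon: 11:02 AM–9:07 PM = 10 h 5 min; less 30 min break → 9 h 35 min
Tue: 8:28 AM–2:17 PM = 5 h 49 min; less 30 min break → 5 h 19 min
Wed: 10:04 AM–8:36 PM = 10 h 32 min; less 30 min break → 10 h 2 min
Thu: 9:38 AM–9:20 PM = 11 h 42 min; less 30 min break → 11 h 12 min
Fri: 10:02 AM–8:25 PM = 10 h 23 min; less 30 min break → 9 h 53 min
Total worked: 46 h 1 min = 46.02 h.
Threshold 44 h → overtime 2 h 1 min, regular 44 h 0 min.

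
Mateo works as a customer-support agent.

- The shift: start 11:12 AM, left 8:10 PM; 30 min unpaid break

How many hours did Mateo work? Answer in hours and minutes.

8 h 28 min

The shift: 11:12 AM–8:10 PM = 8 h 58 min; less 30 min break → 8 h 28 min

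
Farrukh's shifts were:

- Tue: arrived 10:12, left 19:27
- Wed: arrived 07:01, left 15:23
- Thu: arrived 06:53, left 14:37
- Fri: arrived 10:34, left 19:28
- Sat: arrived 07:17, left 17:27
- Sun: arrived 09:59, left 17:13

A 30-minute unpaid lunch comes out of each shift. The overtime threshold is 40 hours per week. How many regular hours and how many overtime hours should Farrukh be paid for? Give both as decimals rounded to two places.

Tue: 10:12–19:27 = 9 h 15 min; less 30 min break → 8 h 45 min
Wed: 07:01–15:23 = 8 h 22 min; less 30 min break → 7 h 52 min
Thu: 06:53–14:37 = 7 h 44 min; less 30 min break → 7 h 14 min
Fri: 10:34–19:28 = 8 h 54 min; less 30 min break → 8 h 24 min
Sat: 07:17–17:27 = 10 h 10 min; less 30 min break → 9 h 40 min
Sun: 09:59–17:13 = 7 h 14 min; less 30 min break → 6 h 44 min
Total worked: 48 h 39 min = 48.65 h.
Threshold 40 h → overtime 8 h 39 min, regular 40 h 0 min.

Regular 40.00 hours, overtime 8.65 hours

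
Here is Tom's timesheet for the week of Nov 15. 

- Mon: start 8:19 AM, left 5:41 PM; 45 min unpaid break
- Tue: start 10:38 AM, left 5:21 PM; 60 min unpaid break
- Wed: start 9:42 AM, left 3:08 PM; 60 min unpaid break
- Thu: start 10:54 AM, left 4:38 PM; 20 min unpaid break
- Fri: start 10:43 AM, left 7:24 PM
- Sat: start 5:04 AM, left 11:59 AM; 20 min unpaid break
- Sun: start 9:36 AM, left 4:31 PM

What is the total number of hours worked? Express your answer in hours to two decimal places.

Mon: 8:19 AM–5:41 PM = 9 h 22 min; less 45 min break → 8 h 37 min
Tue: 10:38 AM–5:21 PM = 6 h 43 min; less 60 min break → 5 h 43 min
Wed: 9:42 AM–3:08 PM = 5 h 26 min; less 60 min break → 4 h 26 min
Thu: 10:54 AM–4:38 PM = 5 h 44 min; less 20 min break → 5 h 24 min
Fri: 10:43 AM–7:24 PM = 8 h 41 min
Sat: 5:04 AM–11:59 AM = 6 h 55 min; less 20 min break → 6 h 35 min
Sun: 9:36 AM–4:31 PM = 6 h 55 min
Total: 8 h 37 min + 5 h 43 min + 4 h 26 min + 5 h 24 min + 8 h 41 min + 6 h 35 min + 6 h 55 min = 46 h 21 min.

46.35 hours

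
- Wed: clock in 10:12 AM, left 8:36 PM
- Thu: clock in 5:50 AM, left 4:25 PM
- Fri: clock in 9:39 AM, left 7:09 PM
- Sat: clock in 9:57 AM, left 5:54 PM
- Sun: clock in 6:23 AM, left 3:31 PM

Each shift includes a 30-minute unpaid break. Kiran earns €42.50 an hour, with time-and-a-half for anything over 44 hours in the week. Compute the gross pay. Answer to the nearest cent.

€1938.00

Wed: 10:12 AM–8:36 PM = 10 h 24 min; less 30 min break → 9 h 54 min
Thu: 5:50 AM–4:25 PM = 10 h 35 min; less 30 min break → 10 h 5 min
Fri: 9:39 AM–7:09 PM = 9 h 30 min; less 30 min break → 9 h 0 min
Sat: 9:57 AM–5:54 PM = 7 h 57 min; less 30 min break → 7 h 27 min
Sun: 6:23 AM–3:31 PM = 9 h 8 min; less 30 min break → 8 h 38 min
Total worked: 45 h 4 min = 2704 min.
Regular 44 h 0 min = 2640 min at €42.50/h; overtime 1 h 4 min = 64 min at €63.75/h.
Pay = (2640 × €42.50 + 64 × €63.75) ÷ 60 = €1938.00.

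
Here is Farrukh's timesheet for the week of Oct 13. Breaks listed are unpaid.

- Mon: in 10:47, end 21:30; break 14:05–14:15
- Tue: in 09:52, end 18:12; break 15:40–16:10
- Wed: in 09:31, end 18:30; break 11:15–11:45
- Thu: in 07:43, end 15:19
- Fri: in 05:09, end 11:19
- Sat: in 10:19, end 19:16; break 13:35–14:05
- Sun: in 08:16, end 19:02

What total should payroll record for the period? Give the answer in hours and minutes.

59 h 51 min

Mon: 10:47–21:30 = 10 h 43 min; less 10 min break → 10 h 33 min
Tue: 09:52–18:12 = 8 h 20 min; less 30 min break → 7 h 50 min
Wed: 09:31–18:30 = 8 h 59 min; less 30 min break → 8 h 29 min
Thu: 07:43–15:19 = 7 h 36 min
Fri: 05:09–11:19 = 6 h 10 min
Sat: 10:19–19:16 = 8 h 57 min; less 30 min break → 8 h 27 min
Sun: 08:16–19:02 = 10 h 46 min
Total: 10 h 33 min + 7 h 50 min + 8 h 29 min + 7 h 36 min + 6 h 10 min + 8 h 27 min + 10 h 46 min = 59 h 51 min.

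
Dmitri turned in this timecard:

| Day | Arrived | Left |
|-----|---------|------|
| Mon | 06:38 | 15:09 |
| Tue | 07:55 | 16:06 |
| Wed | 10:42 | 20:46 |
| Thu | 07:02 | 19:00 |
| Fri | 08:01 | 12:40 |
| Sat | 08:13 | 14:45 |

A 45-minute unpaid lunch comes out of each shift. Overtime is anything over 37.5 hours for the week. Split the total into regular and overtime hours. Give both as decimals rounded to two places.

Mon: 06:38–15:09 = 8 h 31 min; less 45 min break → 7 h 46 min
Tue: 07:55–16:06 = 8 h 11 min; less 45 min break → 7 h 26 min
Wed: 10:42–20:46 = 10 h 4 min; less 45 min break → 9 h 19 min
Thu: 07:02–19:00 = 11 h 58 min; less 45 min break → 11 h 13 min
Fri: 08:01–12:40 = 4 h 39 min; less 45 min break → 3 h 54 min
Sat: 08:13–14:45 = 6 h 32 min; less 45 min break → 5 h 47 min
Total worked: 45 h 25 min = 45.42 h.
Threshold 37.5 h → overtime 7 h 55 min, regular 37 h 30 min.

Regular 37.50 hours, overtime 7.92 hours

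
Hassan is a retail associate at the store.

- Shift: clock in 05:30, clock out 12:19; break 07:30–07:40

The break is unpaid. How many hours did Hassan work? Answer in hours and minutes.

6 h 39 min

Shift: 05:30–12:19 = 6 h 49 min; less 10 min break → 6 h 39 min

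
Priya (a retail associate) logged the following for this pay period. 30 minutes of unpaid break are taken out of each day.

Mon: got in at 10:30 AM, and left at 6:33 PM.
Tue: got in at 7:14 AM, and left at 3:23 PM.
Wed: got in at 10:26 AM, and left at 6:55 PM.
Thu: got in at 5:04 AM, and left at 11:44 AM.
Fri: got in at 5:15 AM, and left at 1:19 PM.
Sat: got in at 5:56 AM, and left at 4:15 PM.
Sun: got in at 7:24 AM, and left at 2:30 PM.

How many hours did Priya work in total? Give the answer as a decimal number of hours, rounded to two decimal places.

53.33 hours

Mon: 10:30 AM–6:33 PM = 8 h 3 min; less 30 min break → 7 h 33 min
Tue: 7:14 AM–3:23 PM = 8 h 9 min; less 30 min break → 7 h 39 min
Wed: 10:26 AM–6:55 PM = 8 h 29 min; less 30 min break → 7 h 59 min
Thu: 5:04 AM–11:44 AM = 6 h 40 min; less 30 min break → 6 h 10 min
Fri: 5:15 AM–1:19 PM = 8 h 4 min; less 30 min break → 7 h 34 min
Sat: 5:56 AM–4:15 PM = 10 h 19 min; less 30 min break → 9 h 49 min
Sun: 7:24 AM–2:30 PM = 7 h 6 min; less 30 min break → 6 h 36 min
Total: 7 h 33 min + 7 h 39 min + 7 h 59 min + 6 h 10 min + 7 h 34 min + 9 h 49 min + 6 h 36 min = 53 h 20 min.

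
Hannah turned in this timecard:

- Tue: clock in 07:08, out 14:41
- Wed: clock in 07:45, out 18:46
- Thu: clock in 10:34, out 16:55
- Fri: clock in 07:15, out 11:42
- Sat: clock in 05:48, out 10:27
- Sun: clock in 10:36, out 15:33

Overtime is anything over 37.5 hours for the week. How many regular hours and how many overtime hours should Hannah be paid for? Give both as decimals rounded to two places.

Regular 37.50 hours, overtime 1.47 hours

Tue: 07:08–14:41 = 7 h 33 min
Wed: 07:45–18:46 = 11 h 1 min
Thu: 10:34–16:55 = 6 h 21 min
Fri: 07:15–11:42 = 4 h 27 min
Sat: 05:48–10:27 = 4 h 39 min
Sun: 10:36–15:33 = 4 h 57 min
Total worked: 38 h 58 min = 38.97 h.
Threshold 37.5 h → overtime 1 h 28 min, regular 37 h 30 min.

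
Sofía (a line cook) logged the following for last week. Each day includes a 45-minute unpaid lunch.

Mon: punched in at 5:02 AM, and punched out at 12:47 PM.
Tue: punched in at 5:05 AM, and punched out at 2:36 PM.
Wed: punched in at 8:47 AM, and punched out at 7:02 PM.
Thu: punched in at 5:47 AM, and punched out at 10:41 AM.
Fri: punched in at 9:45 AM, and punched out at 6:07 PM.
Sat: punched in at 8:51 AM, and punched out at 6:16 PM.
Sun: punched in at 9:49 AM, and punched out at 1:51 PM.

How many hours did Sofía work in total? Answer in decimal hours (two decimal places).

Mon: 5:02 AM–12:47 PM = 7 h 45 min; less 45 min break → 7 h 0 min
Tue: 5:05 AM–2:36 PM = 9 h 31 min; less 45 min break → 8 h 46 min
Wed: 8:47 AM–7:02 PM = 10 h 15 min; less 45 min break → 9 h 30 min
Thu: 5:47 AM–10:41 AM = 4 h 54 min; less 45 min break → 4 h 9 min
Fri: 9:45 AM–6:07 PM = 8 h 22 min; less 45 min break → 7 h 37 min
Sat: 8:51 AM–6:16 PM = 9 h 25 min; less 45 min break → 8 h 40 min
Sun: 9:49 AM–1:51 PM = 4 h 2 min; less 45 min break → 3 h 17 min
Total: 7 h 0 min + 8 h 46 min + 9 h 30 min + 4 h 9 min + 7 h 37 min + 8 h 40 min + 3 h 17 min = 48 h 59 min.

48.98 hours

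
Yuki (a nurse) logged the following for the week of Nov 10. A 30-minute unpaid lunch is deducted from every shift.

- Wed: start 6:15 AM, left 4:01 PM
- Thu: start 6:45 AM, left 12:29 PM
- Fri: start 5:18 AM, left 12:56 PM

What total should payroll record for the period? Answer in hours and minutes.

21 h 38 min

Wed: 6:15 AM–4:01 PM = 9 h 46 min; less 30 min break → 9 h 16 min
Thu: 6:45 AM–12:29 PM = 5 h 44 min; less 30 min break → 5 h 14 min
Fri: 5:18 AM–12:56 PM = 7 h 38 min; less 30 min break → 7 h 8 min
Total: 9 h 16 min + 5 h 14 min + 7 h 8 min = 21 h 38 min.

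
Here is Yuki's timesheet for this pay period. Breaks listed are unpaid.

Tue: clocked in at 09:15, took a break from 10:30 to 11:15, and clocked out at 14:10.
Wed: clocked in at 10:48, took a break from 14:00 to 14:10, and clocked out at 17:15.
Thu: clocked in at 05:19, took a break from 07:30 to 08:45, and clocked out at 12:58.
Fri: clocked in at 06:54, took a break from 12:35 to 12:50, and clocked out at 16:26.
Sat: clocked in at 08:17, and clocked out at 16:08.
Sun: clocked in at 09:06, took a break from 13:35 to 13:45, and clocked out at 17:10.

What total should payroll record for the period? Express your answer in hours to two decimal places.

41.88 hours

Tue: 09:15–14:10 = 4 h 55 min; less 45 min break → 4 h 10 min
Wed: 10:48–17:15 = 6 h 27 min; less 10 min break → 6 h 17 min
Thu: 05:19–12:58 = 7 h 39 min; less 75 min break → 6 h 24 min
Fri: 06:54–16:26 = 9 h 32 min; less 15 min break → 9 h 17 min
Sat: 08:17–16:08 = 7 h 51 min
Sun: 09:06–17:10 = 8 h 4 min; less 10 min break → 7 h 54 min
Total: 4 h 10 min + 6 h 17 min + 6 h 24 min + 9 h 17 min + 7 h 51 min + 7 h 54 min = 41 h 53 min.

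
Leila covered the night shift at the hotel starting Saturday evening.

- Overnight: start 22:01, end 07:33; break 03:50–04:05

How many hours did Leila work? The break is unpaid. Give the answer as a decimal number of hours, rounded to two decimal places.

Overnight: 22:01 → midnight = 1 h 59 min; midnight → 07:33 = 7 h 33 min; span 9 h 32 min; less 15 min break → 9 h 17 min

9.28 hours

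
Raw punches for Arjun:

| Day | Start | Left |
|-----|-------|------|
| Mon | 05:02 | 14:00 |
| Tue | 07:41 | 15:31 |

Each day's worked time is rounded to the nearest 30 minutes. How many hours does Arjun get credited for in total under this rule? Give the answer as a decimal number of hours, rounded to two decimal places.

17.00 hours

Mon: 05:02–14:00 = 8 h 58 min → rounds to 9 h 0 min
Tue: 07:41–15:31 = 7 h 50 min → rounds to 8 h 0 min
Total credited: 17 h 0 min.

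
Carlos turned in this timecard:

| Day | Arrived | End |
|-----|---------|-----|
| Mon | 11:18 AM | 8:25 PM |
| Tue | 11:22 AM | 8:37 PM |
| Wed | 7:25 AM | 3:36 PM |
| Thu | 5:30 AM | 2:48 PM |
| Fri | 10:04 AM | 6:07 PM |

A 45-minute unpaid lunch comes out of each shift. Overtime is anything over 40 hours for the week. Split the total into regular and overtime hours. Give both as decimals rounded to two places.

Regular 40.00 hours, overtime 0.15 hours

Mon: 11:18 AM–8:25 PM = 9 h 7 min; less 45 min break → 8 h 22 min
Tue: 11:22 AM–8:37 PM = 9 h 15 min; less 45 min break → 8 h 30 min
Wed: 7:25 AM–3:36 PM = 8 h 11 min; less 45 min break → 7 h 26 min
Thu: 5:30 AM–2:48 PM = 9 h 18 min; less 45 min break → 8 h 33 min
Fri: 10:04 AM–6:07 PM = 8 h 3 min; less 45 min break → 7 h 18 min
Total worked: 40 h 9 min = 40.15 h.
Threshold 40 h → overtime 0 h 9 min, regular 40 h 0 min.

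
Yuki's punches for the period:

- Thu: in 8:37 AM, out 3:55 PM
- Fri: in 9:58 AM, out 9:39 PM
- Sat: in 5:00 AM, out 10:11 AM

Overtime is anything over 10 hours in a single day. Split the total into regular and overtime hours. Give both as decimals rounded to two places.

Regular 22.48 hours, overtime 1.68 hours

Thu: 8:37 AM–3:55 PM = 7 h 18 min
Fri: 9:58 AM–9:39 PM = 11 h 41 min
Sat: 5:00 AM–10:11 AM = 5 h 11 min
Thu reg 7 h 18 min / OT 0 h 0 min; Fri reg 10 h 0 min / OT 1 h 41 min; Sat reg 5 h 11 min / OT 0 h 0 min.
Totals: regular 22 h 29 min, overtime 1 h 41 min.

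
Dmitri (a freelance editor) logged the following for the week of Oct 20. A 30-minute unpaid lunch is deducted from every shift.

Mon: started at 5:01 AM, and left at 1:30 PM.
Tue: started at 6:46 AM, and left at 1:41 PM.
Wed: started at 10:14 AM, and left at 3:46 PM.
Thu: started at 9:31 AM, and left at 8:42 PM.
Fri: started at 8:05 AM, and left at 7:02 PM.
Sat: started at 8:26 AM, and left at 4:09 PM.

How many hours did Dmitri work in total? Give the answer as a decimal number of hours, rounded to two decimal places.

47.78 hours

Mon: 5:01 AM–1:30 PM = 8 h 29 min; less 30 min break → 7 h 59 min
Tue: 6:46 AM–1:41 PM = 6 h 55 min; less 30 min break → 6 h 25 min
Wed: 10:14 AM–3:46 PM = 5 h 32 min; less 30 min break → 5 h 2 min
Thu: 9:31 AM–8:42 PM = 11 h 11 min; less 30 min break → 10 h 41 min
Fri: 8:05 AM–7:02 PM = 10 h 57 min; less 30 min break → 10 h 27 min
Sat: 8:26 AM–4:09 PM = 7 h 43 min; less 30 min break → 7 h 13 min
Total: 7 h 59 min + 6 h 25 min + 5 h 2 min + 10 h 41 min + 10 h 27 min + 7 h 13 min = 47 h 47 min.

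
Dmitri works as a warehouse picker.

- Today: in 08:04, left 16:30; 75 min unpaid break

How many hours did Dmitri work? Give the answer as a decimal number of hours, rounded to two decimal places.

7.18 hours

Today: 08:04–16:30 = 8 h 26 min; less 75 min break → 7 h 11 min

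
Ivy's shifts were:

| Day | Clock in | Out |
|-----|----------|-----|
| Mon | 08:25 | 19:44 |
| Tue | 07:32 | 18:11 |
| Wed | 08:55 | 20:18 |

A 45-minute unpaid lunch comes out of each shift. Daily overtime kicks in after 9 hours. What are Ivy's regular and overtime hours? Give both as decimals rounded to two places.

Mon: 08:25–19:44 = 11 h 19 min; less 45 min break → 10 h 34 min
Tue: 07:32–18:11 = 10 h 39 min; less 45 min break → 9 h 54 min
Wed: 08:55–20:18 = 11 h 23 min; less 45 min break → 10 h 38 min
Mon reg 9 h 0 min / OT 1 h 34 min; Tue reg 9 h 0 min / OT 0 h 54 min; Wed reg 9 h 0 min / OT 1 h 38 min.
Totals: regular 27 h 0 min, overtime 4 h 6 min.

Regular 27.00 hours, overtime 4.10 hours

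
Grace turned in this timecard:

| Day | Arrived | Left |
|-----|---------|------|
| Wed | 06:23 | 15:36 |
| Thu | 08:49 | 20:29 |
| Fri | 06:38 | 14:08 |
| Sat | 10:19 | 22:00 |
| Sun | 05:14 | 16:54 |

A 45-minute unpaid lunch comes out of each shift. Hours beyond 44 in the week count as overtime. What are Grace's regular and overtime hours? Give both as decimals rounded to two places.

Regular 44.00 hours, overtime 3.98 hours

Wed: 06:23–15:36 = 9 h 13 min; less 45 min break → 8 h 28 min
Thu: 08:49–20:29 = 11 h 40 min; less 45 min break → 10 h 55 min
Fri: 06:38–14:08 = 7 h 30 min; less 45 min break → 6 h 45 min
Sat: 10:19–22:00 = 11 h 41 min; less 45 min break → 10 h 56 min
Sun: 05:14–16:54 = 11 h 40 min; less 45 min break → 10 h 55 min
Total worked: 47 h 59 min = 47.98 h.
Threshold 44 h → overtime 3 h 59 min, regular 44 h 0 min.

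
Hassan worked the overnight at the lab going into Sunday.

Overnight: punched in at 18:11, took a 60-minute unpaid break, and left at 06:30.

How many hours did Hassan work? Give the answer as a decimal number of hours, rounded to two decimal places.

Overnight: 18:11 → midnight = 5 h 49 min; midnight → 06:30 = 6 h 30 min; span 12 h 19 min; less 60 min break → 11 h 19 min

11.32 hours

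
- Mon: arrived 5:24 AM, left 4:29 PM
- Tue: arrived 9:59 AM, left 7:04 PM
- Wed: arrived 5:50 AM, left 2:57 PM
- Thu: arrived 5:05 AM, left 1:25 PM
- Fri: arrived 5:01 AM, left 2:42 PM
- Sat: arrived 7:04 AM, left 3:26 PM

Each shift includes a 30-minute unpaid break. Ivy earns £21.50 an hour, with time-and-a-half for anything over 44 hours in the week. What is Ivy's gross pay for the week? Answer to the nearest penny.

Mon: 5:24 AM–4:29 PM = 11 h 5 min; less 30 min break → 10 h 35 min
Tue: 9:59 AM–7:04 PM = 9 h 5 min; less 30 min break → 8 h 35 min
Wed: 5:50 AM–2:57 PM = 9 h 7 min; less 30 min break → 8 h 37 min
Thu: 5:05 AM–1:25 PM = 8 h 20 min; less 30 min break → 7 h 50 min
Fri: 5:01 AM–2:42 PM = 9 h 41 min; less 30 min break → 9 h 11 min
Sat: 7:04 AM–3:26 PM = 8 h 22 min; less 30 min break → 7 h 52 min
Total worked: 52 h 40 min = 3160 min.
Regular 44 h 0 min = 2640 min at £21.50/h; overtime 8 h 40 min = 520 min at £32.25/h.
Pay = (2640 × £21.50 + 520 × £32.25) ÷ 60 = £1225.50.

£1225.50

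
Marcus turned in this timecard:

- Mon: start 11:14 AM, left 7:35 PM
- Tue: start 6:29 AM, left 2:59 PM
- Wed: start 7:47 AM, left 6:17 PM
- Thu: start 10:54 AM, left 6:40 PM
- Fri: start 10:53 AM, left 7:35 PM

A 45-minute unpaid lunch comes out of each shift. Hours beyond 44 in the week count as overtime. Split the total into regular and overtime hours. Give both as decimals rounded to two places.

Regular 40.07 hours, overtime 0.00 hours

Mon: 11:14 AM–7:35 PM = 8 h 21 min; less 45 min break → 7 h 36 min
Tue: 6:29 AM–2:59 PM = 8 h 30 min; less 45 min break → 7 h 45 min
Wed: 7:47 AM–6:17 PM = 10 h 30 min; less 45 min break → 9 h 45 min
Thu: 10:54 AM–6:40 PM = 7 h 46 min; less 45 min break → 7 h 1 min
Fri: 10:53 AM–7:35 PM = 8 h 42 min; less 45 min break → 7 h 57 min
Total worked: 40 h 4 min = 40.07 h.
Threshold 44 h → overtime 0 h 0 min, regular 40 h 4 min.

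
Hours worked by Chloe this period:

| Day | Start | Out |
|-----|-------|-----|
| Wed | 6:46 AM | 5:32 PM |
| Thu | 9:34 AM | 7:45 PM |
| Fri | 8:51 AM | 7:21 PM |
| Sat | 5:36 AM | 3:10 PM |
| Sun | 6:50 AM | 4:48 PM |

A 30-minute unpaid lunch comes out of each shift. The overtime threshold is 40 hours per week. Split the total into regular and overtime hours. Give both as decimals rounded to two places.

Regular 40.00 hours, overtime 8.48 hours

Wed: 6:46 AM–5:32 PM = 10 h 46 min; less 30 min break → 10 h 16 min
Thu: 9:34 AM–7:45 PM = 10 h 11 min; less 30 min break → 9 h 41 min
Fri: 8:51 AM–7:21 PM = 10 h 30 min; less 30 min break → 10 h 0 min
Sat: 5:36 AM–3:10 PM = 9 h 34 min; less 30 min break → 9 h 4 min
Sun: 6:50 AM–4:48 PM = 9 h 58 min; less 30 min break → 9 h 28 min
Total worked: 48 h 29 min = 48.48 h.
Threshold 40 h → overtime 8 h 29 min, regular 40 h 0 min.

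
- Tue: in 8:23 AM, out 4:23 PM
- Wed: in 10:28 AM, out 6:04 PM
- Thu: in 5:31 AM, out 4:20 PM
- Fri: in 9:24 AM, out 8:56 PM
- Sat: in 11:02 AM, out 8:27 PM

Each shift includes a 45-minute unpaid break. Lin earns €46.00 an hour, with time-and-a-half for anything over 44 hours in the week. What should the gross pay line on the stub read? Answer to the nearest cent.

Tue: 8:23 AM–4:23 PM = 8 h 0 min; less 45 min break → 7 h 15 min
Wed: 10:28 AM–6:04 PM = 7 h 36 min; less 45 min break → 6 h 51 min
Thu: 5:31 AM–4:20 PM = 10 h 49 min; less 45 min break → 10 h 4 min
Fri: 9:24 AM–8:56 PM = 11 h 32 min; less 45 min break → 10 h 47 min
Sat: 11:02 AM–8:27 PM = 9 h 25 min; less 45 min break → 8 h 40 min
Total worked: 43 h 37 min = 2617 min.
Regular 43 h 37 min = 2617 min at €46.00/h; overtime 0 h 0 min = 0 min at €69.00/h.
Pay = (2617 × €46.00 + 0 × €69.00) ÷ 60 = €2006.37.

€2006.37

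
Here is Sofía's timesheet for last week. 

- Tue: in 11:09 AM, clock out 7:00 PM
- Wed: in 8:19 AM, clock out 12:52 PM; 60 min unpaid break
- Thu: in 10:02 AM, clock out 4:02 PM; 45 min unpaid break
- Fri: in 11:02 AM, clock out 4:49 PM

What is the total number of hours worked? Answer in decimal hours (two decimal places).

Tue: 11:09 AM–7:00 PM = 7 h 51 min
Wed: 8:19 AM–12:52 PM = 4 h 33 min; less 60 min break → 3 h 33 min
Thu: 10:02 AM–4:02 PM = 6 h 0 min; less 45 min break → 5 h 15 min
Fri: 11:02 AM–4:49 PM = 5 h 47 min
Total: 7 h 51 min + 3 h 33 min + 5 h 15 min + 5 h 47 min = 22 h 26 min.

22.43 hours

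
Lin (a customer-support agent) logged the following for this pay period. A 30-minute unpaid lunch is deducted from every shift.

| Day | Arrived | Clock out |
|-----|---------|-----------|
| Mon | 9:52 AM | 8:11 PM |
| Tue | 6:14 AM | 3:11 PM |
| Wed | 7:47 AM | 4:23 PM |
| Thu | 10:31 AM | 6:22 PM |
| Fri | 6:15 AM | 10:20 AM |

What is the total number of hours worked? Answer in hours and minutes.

Mon: 9:52 AM–8:11 PM = 10 h 19 min; less 30 min break → 9 h 49 min
Tue: 6:14 AM–3:11 PM = 8 h 57 min; less 30 min break → 8 h 27 min
Wed: 7:47 AM–4:23 PM = 8 h 36 min; less 30 min break → 8 h 6 min
Thu: 10:31 AM–6:22 PM = 7 h 51 min; less 30 min break → 7 h 21 min
Fri: 6:15 AM–10:20 AM = 4 h 5 min; less 30 min break → 3 h 35 min
Total: 9 h 49 min + 8 h 27 min + 8 h 6 min + 7 h 21 min + 3 h 35 min = 37 h 18 min.

37 h 18 min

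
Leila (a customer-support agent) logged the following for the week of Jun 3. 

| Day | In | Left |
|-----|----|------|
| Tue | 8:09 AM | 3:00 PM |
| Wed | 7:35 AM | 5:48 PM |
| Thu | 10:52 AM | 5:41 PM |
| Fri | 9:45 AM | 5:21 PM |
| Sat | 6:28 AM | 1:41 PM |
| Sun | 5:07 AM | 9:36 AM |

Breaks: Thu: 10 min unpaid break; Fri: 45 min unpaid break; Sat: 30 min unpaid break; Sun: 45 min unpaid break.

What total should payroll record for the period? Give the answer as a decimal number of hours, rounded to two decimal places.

41.02 hours

Tue: 8:09 AM–3:00 PM = 6 h 51 min
Wed: 7:35 AM–5:48 PM = 10 h 13 min
Thu: 10:52 AM–5:41 PM = 6 h 49 min; less 10 min break → 6 h 39 min
Fri: 9:45 AM–5:21 PM = 7 h 36 min; less 45 min break → 6 h 51 min
Sat: 6:28 AM–1:41 PM = 7 h 13 min; less 30 min break → 6 h 43 min
Sun: 5:07 AM–9:36 AM = 4 h 29 min; less 45 min break → 3 h 44 min
Total: 6 h 51 min + 10 h 13 min + 6 h 39 min + 6 h 51 min + 6 h 43 min + 3 h 44 min = 41 h 1 min.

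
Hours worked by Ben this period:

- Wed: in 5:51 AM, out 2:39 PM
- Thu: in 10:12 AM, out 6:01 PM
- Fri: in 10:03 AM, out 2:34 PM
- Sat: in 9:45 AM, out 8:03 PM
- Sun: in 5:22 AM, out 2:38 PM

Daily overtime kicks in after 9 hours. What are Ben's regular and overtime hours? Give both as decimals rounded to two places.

Regular 39.13 hours, overtime 1.57 hours

Wed: 5:51 AM–2:39 PM = 8 h 48 min
Thu: 10:12 AM–6:01 PM = 7 h 49 min
Fri: 10:03 AM–2:34 PM = 4 h 31 min
Sat: 9:45 AM–8:03 PM = 10 h 18 min
Sun: 5:22 AM–2:38 PM = 9 h 16 min
Wed reg 8 h 48 min / OT 0 h 0 min; Thu reg 7 h 49 min / OT 0 h 0 min; Fri reg 4 h 31 min / OT 0 h 0 min; Sat reg 9 h 0 min / OT 1 h 18 min; Sun reg 9 h 0 min / OT 0 h 16 min.
Totals: regular 39 h 8 min, overtime 1 h 34 min.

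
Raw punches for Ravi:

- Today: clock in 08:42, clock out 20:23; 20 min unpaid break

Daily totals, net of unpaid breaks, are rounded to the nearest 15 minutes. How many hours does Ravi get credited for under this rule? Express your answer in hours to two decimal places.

11.25 hours

Today: 08:42–20:23 = 11 h 41 min − 20 min = 11 h 21 min → rounds to 11 h 15 min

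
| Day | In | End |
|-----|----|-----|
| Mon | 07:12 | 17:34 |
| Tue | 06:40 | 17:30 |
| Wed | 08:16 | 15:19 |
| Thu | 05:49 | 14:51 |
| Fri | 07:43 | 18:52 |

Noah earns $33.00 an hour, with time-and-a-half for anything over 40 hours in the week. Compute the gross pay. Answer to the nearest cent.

Mon: 07:12–17:34 = 10 h 22 min
Tue: 06:40–17:30 = 10 h 50 min
Wed: 08:16–15:19 = 7 h 3 min
Thu: 05:49–14:51 = 9 h 2 min
Fri: 07:43–18:52 = 11 h 9 min
Total worked: 48 h 26 min = 2906 min.
Regular 40 h 0 min = 2400 min at $33.00/h; overtime 8 h 26 min = 506 min at $49.50/h.
Pay = (2400 × $33.00 + 506 × $49.50) ÷ 60 = $1737.45.

$1737.45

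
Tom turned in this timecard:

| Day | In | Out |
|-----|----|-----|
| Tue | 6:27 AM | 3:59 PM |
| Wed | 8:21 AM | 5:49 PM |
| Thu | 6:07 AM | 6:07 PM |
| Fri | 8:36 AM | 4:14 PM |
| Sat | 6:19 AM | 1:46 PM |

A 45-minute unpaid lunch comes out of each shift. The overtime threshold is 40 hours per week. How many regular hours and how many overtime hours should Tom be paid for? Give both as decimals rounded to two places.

Tue: 6:27 AM–3:59 PM = 9 h 32 min; less 45 min break → 8 h 47 min
Wed: 8:21 AM–5:49 PM = 9 h 28 min; less 45 min break → 8 h 43 min
Thu: 6:07 AM–6:07 PM = 12 h 0 min; less 45 min break → 11 h 15 min
Fri: 8:36 AM–4:14 PM = 7 h 38 min; less 45 min break → 6 h 53 min
Sat: 6:19 AM–1:46 PM = 7 h 27 min; less 45 min break → 6 h 42 min
Total worked: 42 h 20 min = 42.33 h.
Threshold 40 h → overtime 2 h 20 min, regular 40 h 0 min.

Regular 40.00 hours, overtime 2.33 hours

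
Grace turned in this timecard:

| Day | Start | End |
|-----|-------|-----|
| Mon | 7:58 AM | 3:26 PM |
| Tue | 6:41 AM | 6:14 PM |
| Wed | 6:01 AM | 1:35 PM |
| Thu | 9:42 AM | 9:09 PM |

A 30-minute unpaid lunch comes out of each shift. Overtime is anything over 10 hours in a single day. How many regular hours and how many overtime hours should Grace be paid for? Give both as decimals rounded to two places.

Mon: 7:58 AM–3:26 PM = 7 h 28 min; less 30 min break → 6 h 58 min
Tue: 6:41 AM–6:14 PM = 11 h 33 min; less 30 min break → 11 h 3 min
Wed: 6:01 AM–1:35 PM = 7 h 34 min; less 30 min break → 7 h 4 min
Thu: 9:42 AM–9:09 PM = 11 h 27 min; less 30 min break → 10 h 57 min
Mon reg 6 h 58 min / OT 0 h 0 min; Tue reg 10 h 0 min / OT 1 h 3 min; Wed reg 7 h 4 min / OT 0 h 0 min; Thu reg 10 h 0 min / OT 0 h 57 min.
Totals: regular 34 h 2 min, overtime 2 h 0 min.

Regular 34.03 hours, overtime 2.00 hours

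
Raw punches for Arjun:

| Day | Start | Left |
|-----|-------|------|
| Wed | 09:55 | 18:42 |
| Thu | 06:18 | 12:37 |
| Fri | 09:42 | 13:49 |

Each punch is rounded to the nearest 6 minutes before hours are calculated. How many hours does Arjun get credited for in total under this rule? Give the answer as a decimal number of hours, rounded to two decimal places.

Wed: in 09:55→09:54, out 18:42→18:42; 8 h 48 min
Thu: in 06:18→06:18, out 12:37→12:36; 6 h 18 min
Fri: in 09:42→09:42, out 13:49→13:48; 4 h 6 min
Total credited: 19 h 12 min.

19.20 hours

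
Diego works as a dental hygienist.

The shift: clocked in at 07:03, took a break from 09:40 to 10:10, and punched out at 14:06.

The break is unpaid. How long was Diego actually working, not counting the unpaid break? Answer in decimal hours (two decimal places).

6.55 hours

The shift: 07:03–14:06 = 7 h 3 min; less 30 min break → 6 h 33 min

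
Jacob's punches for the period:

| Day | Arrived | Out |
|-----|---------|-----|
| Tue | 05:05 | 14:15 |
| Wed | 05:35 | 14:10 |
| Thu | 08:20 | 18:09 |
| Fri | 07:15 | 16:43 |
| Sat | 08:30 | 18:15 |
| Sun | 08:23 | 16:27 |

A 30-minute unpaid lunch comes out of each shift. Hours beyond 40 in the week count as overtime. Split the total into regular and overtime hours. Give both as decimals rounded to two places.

Tue: 05:05–14:15 = 9 h 10 min; less 30 min break → 8 h 40 min
Wed: 05:35–14:10 = 8 h 35 min; less 30 min break → 8 h 5 min
Thu: 08:20–18:09 = 9 h 49 min; less 30 min break → 9 h 19 min
Fri: 07:15–16:43 = 9 h 28 min; less 30 min break → 8 h 58 min
Sat: 08:30–18:15 = 9 h 45 min; less 30 min break → 9 h 15 min
Sun: 08:23–16:27 = 8 h 4 min; less 30 min break → 7 h 34 min
Total worked: 51 h 51 min = 51.85 h.
Threshold 40 h → overtime 11 h 51 min, regular 40 h 0 min.

Regular 40.00 hours, overtime 11.85 hours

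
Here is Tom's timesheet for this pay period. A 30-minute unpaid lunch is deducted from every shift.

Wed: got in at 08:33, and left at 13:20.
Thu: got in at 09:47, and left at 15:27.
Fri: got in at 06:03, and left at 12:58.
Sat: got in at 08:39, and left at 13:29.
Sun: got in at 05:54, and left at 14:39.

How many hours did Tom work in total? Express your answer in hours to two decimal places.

Wed: 08:33–13:20 = 4 h 47 min; less 30 min break → 4 h 17 min
Thu: 09:47–15:27 = 5 h 40 min; less 30 min break → 5 h 10 min
Fri: 06:03–12:58 = 6 h 55 min; less 30 min break → 6 h 25 min
Sat: 08:39–13:29 = 4 h 50 min; less 30 min break → 4 h 20 min
Sun: 05:54–14:39 = 8 h 45 min; less 30 min break → 8 h 15 min
Total: 4 h 17 min + 5 h 10 min + 6 h 25 min + 4 h 20 min + 8 h 15 min = 28 h 27 min.

28.45 hours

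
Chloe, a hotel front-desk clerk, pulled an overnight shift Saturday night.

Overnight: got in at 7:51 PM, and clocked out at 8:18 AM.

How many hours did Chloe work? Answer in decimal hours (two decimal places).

Overnight: 7:51 PM → midnight = 4 h 9 min; midnight → 8:18 AM = 8 h 18 min; span 12 h 27 min

12.45 hours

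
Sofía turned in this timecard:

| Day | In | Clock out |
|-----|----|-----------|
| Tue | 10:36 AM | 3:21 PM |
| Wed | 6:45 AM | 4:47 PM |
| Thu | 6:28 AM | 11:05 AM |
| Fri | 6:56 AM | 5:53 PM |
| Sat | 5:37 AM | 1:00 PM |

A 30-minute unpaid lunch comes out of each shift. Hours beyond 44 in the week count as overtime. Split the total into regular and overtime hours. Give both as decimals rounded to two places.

Tue: 10:36 AM–3:21 PM = 4 h 45 min; less 30 min break → 4 h 15 min
Wed: 6:45 AM–4:47 PM = 10 h 2 min; less 30 min break → 9 h 32 min
Thu: 6:28 AM–11:05 AM = 4 h 37 min; less 30 min break → 4 h 7 min
Fri: 6:56 AM–5:53 PM = 10 h 57 min; less 30 min break → 10 h 27 min
Sat: 5:37 AM–1:00 PM = 7 h 23 min; less 30 min break → 6 h 53 min
Total worked: 35 h 14 min = 35.23 h.
Threshold 44 h → overtime 0 h 0 min, regular 35 h 14 min.

Regular 35.23 hours, overtime 0.00 hours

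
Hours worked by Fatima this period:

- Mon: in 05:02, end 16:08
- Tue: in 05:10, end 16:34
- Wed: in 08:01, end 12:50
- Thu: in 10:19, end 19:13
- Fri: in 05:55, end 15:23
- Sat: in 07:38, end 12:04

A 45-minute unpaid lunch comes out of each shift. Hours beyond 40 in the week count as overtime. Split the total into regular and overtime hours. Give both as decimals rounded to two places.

Mon: 05:02–16:08 = 11 h 6 min; less 45 min break → 10 h 21 min
Tue: 05:10–16:34 = 11 h 24 min; less 45 min break → 10 h 39 min
Wed: 08:01–12:50 = 4 h 49 min; less 45 min break → 4 h 4 min
Thu: 10:19–19:13 = 8 h 54 min; less 45 min break → 8 h 9 min
Fri: 05:55–15:23 = 9 h 28 min; less 45 min break → 8 h 43 min
Sat: 07:38–12:04 = 4 h 26 min; less 45 min break → 3 h 41 min
Total worked: 45 h 37 min = 45.62 h.
Threshold 40 h → overtime 5 h 37 min, regular 40 h 0 min.

Regular 40.00 hours, overtime 5.62 hours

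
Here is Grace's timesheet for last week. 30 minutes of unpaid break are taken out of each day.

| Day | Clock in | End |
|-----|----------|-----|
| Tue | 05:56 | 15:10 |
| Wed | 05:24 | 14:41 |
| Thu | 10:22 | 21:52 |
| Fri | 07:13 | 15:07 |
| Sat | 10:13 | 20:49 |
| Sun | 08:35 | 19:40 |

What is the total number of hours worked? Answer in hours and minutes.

56 h 36 min

Tue: 05:56–15:10 = 9 h 14 min; less 30 min break → 8 h 44 min
Wed: 05:24–14:41 = 9 h 17 min; less 30 min break → 8 h 47 min
Thu: 10:22–21:52 = 11 h 30 min; less 30 min break → 11 h 0 min
Fri: 07:13–15:07 = 7 h 54 min; less 30 min break → 7 h 24 min
Sat: 10:13–20:49 = 10 h 36 min; less 30 min break → 10 h 6 min
Sun: 08:35–19:40 = 11 h 5 min; less 30 min break → 10 h 35 min
Total: 8 h 44 min + 8 h 47 min + 11 h 0 min + 7 h 24 min + 10 h 6 min + 10 h 35 min = 56 h 36 min.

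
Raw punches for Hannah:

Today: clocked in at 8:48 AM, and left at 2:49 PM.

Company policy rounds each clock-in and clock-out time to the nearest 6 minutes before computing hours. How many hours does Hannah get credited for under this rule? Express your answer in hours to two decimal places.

Today: in 8:48 AM→8:48 AM, out 2:49 PM→2:48 PM; 6 h 0 min

6.00 hours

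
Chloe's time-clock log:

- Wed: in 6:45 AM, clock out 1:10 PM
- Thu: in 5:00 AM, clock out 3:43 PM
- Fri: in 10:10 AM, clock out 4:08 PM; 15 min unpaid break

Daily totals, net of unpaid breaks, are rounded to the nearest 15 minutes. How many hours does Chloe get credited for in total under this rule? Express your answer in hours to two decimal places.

23.00 hours

Wed: 6:45 AM–1:10 PM = 6 h 25 min → rounds to 6 h 30 min
Thu: 5:00 AM–3:43 PM = 10 h 43 min → rounds to 10 h 45 min
Fri: 10:10 AM–4:08 PM = 5 h 58 min − 15 min = 5 h 43 min → rounds to 5 h 45 min
Total credited: 23 h 0 min.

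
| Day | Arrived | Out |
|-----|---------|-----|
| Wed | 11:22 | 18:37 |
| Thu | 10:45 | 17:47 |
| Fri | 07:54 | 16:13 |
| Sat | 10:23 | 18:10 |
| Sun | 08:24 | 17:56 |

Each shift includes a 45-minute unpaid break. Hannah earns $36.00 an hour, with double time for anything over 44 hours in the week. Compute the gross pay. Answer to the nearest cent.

Wed: 11:22–18:37 = 7 h 15 min; less 45 min break → 6 h 30 min
Thu: 10:45–17:47 = 7 h 2 min; less 45 min break → 6 h 17 min
Fri: 07:54–16:13 = 8 h 19 min; less 45 min break → 7 h 34 min
Sat: 10:23–18:10 = 7 h 47 min; less 45 min break → 7 h 2 min
Sun: 08:24–17:56 = 9 h 32 min; less 45 min break → 8 h 47 min
Total worked: 36 h 10 min = 2170 min.
Regular 36 h 10 min = 2170 min at $36.00/h; overtime 0 h 0 min = 0 min at $72.00/h.
Pay = (2170 × $36.00 + 0 × $72.00) ÷ 60 = $1302.00.

$1302.00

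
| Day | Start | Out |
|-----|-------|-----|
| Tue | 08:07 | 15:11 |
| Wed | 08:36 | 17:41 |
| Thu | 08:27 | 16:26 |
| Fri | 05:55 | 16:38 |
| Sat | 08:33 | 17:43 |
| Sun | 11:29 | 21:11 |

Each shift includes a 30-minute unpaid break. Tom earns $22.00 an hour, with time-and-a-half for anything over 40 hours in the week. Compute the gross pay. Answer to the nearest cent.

$1233.65

Tue: 08:07–15:11 = 7 h 4 min; less 30 min break → 6 h 34 min
Wed: 08:36–17:41 = 9 h 5 min; less 30 min break → 8 h 35 min
Thu: 08:27–16:26 = 7 h 59 min; less 30 min break → 7 h 29 min
Fri: 05:55–16:38 = 10 h 43 min; less 30 min break → 10 h 13 min
Sat: 08:33–17:43 = 9 h 10 min; less 30 min break → 8 h 40 min
Sun: 11:29–21:11 = 9 h 42 min; less 30 min break → 9 h 12 min
Total worked: 50 h 43 min = 3043 min.
Regular 40 h 0 min = 2400 min at $22.00/h; overtime 10 h 43 min = 643 min at $33.00/h.
Pay = (2400 × $22.00 + 643 × $33.00) ÷ 60 = $1233.65.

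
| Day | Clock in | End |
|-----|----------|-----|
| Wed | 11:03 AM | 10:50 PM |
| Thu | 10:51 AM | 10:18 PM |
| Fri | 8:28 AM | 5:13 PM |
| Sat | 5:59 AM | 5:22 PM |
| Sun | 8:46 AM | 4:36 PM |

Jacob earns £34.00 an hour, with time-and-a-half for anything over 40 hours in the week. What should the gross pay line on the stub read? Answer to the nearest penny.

£1931.20

Wed: 11:03 AM–10:50 PM = 11 h 47 min
Thu: 10:51 AM–10:18 PM = 11 h 27 min
Fri: 8:28 AM–5:13 PM = 8 h 45 min
Sat: 5:59 AM–5:22 PM = 11 h 23 min
Sun: 8:46 AM–4:36 PM = 7 h 50 min
Total worked: 51 h 12 min = 3072 min.
Regular 40 h 0 min = 2400 min at £34.00/h; overtime 11 h 12 min = 672 min at £51.00/h.
Pay = (2400 × £34.00 + 672 × £51.00) ÷ 60 = £1931.20.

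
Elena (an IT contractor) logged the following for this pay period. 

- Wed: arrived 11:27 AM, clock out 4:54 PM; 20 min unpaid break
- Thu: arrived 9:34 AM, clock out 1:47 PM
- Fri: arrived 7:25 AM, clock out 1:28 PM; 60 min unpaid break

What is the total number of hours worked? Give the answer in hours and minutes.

14 h 23 min

Wed: 11:27 AM–4:54 PM = 5 h 27 min; less 20 min break → 5 h 7 min
Thu: 9:34 AM–1:47 PM = 4 h 13 min
Fri: 7:25 AM–1:28 PM = 6 h 3 min; less 60 min break → 5 h 3 min
Total: 5 h 7 min + 4 h 13 min + 5 h 3 min = 14 h 23 min.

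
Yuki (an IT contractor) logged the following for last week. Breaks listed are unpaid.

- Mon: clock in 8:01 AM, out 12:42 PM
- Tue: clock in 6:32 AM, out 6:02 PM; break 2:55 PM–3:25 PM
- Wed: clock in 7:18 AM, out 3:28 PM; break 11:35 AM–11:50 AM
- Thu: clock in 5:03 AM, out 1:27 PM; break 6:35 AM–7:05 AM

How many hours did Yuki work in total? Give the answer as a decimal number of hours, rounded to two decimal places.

Mon: 8:01 AM–12:42 PM = 4 h 41 min
Tue: 6:32 AM–6:02 PM = 11 h 30 min; less 30 min break → 11 h 0 min
Wed: 7:18 AM–3:28 PM = 8 h 10 min; less 15 min break → 7 h 55 min
Thu: 5:03 AM–1:27 PM = 8 h 24 min; less 30 min break → 7 h 54 min
Total: 4 h 41 min + 11 h 0 min + 7 h 55 min + 7 h 54 min = 31 h 30 min.

31.50 hours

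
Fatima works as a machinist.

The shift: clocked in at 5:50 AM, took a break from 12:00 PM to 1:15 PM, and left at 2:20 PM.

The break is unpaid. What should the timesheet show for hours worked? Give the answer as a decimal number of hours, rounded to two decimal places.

The shift: 5:50 AM–2:20 PM = 8 h 30 min; less 75 min break → 7 h 15 min

7.25 hours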